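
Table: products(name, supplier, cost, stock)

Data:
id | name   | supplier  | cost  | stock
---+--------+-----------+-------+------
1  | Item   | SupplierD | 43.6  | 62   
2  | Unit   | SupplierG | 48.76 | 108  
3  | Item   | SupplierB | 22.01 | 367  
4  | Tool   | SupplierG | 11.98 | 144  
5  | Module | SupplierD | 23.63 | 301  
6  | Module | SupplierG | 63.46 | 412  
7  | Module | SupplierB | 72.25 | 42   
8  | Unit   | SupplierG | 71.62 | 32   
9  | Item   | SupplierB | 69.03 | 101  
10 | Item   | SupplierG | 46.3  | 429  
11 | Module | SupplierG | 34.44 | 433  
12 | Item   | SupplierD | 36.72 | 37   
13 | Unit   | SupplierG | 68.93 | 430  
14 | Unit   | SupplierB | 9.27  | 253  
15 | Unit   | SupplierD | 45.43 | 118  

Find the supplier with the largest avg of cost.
SELECT supplier, AVG(cost) as val
FROM products
GROUP BY supplier
ORDER BY val DESC
LIMIT 1

Result: SupplierG with avg(cost) = 49.36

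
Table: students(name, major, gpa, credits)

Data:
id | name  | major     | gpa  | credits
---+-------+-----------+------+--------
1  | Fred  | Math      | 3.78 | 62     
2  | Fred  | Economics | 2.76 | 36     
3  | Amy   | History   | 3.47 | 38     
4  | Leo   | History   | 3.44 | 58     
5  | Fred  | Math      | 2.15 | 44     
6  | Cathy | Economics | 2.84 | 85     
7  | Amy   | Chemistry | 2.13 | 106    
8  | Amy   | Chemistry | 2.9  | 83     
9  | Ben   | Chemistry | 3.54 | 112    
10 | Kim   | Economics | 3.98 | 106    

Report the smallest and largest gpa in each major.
SELECT major, MIN(gpa), MAX(gpa)
FROM students
GROUP BY major

Result:
  Chemistry: min=2.13, max=3.54
  Economics: min=2.76, max=3.98
  History: min=3.44, max=3.47
  Math: min=2.15, max=3.78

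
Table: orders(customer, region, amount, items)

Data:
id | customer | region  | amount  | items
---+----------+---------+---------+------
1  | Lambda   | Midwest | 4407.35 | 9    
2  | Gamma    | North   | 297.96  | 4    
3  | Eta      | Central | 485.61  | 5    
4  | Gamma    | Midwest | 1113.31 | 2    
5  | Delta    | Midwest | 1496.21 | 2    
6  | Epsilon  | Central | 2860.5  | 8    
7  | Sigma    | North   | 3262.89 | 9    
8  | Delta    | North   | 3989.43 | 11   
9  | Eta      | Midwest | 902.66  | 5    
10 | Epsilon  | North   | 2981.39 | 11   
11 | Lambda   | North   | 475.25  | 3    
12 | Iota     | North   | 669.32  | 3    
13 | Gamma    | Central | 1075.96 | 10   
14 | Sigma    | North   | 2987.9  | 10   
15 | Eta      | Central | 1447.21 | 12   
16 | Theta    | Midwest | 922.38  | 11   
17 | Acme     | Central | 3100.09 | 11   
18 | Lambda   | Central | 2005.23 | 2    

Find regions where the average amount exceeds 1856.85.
SELECT region, AVG(amount)
FROM orders
GROUP BY region
HAVING AVG(amount) > 1856.85

Result:
  North: avg=2094.88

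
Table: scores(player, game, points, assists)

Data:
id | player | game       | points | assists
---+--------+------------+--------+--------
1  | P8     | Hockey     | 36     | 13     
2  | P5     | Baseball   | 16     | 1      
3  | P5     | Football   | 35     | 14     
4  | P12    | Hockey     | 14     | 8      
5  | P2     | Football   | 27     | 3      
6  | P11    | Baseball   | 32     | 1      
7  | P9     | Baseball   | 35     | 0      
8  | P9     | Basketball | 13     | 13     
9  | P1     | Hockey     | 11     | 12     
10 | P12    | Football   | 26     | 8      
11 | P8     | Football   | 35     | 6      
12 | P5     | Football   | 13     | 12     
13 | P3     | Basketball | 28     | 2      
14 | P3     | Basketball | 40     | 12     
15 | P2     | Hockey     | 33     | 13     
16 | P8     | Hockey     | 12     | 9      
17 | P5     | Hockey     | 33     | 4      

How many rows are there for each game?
SELECT game, COUNT(*) as count
FROM scores
GROUP BY game

Result:
  Baseball: 3
  Basketball: 3
  Football: 5
  Hockey: 6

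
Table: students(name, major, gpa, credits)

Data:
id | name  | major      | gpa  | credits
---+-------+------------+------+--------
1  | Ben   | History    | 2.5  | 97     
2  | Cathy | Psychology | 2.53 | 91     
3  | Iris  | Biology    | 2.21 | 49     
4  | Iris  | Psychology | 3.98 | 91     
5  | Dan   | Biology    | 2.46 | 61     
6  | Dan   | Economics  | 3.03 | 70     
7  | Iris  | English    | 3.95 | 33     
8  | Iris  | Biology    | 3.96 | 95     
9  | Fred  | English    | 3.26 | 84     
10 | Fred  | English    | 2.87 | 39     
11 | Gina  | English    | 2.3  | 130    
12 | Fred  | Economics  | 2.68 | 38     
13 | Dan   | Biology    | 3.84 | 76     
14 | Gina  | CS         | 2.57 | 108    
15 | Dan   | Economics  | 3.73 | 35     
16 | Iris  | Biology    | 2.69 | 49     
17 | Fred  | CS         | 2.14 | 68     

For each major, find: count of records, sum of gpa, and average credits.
SELECT major,
       COUNT(*) as cnt,
       SUM(gpa) as total_gpa,
       AVG(credits) as avg_credits
FROM students
GROUP BY major

Result:
  Biology: 5 records, 15.16 total gpa, 66.00 avg credits
  CS: 2 records, 4.71 total gpa, 88.00 avg credits
  Economics: 3 records, 9.44 total gpa, 47.67 avg credits
  English: 4 records, 12.38 total gpa, 71.50 avg credits
  History: 1 records, 2.50 total gpa, 97.00 avg credits
  Psychology: 2 records, 6.51 total gpa, 91.00 avg credits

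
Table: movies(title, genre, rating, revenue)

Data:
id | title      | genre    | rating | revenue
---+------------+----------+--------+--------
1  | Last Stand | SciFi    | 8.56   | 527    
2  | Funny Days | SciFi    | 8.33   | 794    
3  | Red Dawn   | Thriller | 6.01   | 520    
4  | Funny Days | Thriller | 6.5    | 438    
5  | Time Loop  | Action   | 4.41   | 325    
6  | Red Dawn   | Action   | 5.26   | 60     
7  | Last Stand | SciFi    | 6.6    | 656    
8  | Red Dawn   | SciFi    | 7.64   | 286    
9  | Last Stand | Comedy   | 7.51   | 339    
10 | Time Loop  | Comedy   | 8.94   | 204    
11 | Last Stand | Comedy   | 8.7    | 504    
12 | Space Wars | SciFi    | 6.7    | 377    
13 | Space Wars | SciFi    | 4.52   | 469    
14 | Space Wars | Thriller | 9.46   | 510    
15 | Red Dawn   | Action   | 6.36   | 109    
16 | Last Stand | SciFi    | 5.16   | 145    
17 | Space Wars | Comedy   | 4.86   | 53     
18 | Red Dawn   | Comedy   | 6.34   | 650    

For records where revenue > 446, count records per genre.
SELECT genre, COUNT(*)
FROM movies
WHERE revenue > 446
GROUP BY genre

Note: WHERE filters rows before grouping.

Result:
  Comedy: 2
  SciFi: 4
  Thriller: 2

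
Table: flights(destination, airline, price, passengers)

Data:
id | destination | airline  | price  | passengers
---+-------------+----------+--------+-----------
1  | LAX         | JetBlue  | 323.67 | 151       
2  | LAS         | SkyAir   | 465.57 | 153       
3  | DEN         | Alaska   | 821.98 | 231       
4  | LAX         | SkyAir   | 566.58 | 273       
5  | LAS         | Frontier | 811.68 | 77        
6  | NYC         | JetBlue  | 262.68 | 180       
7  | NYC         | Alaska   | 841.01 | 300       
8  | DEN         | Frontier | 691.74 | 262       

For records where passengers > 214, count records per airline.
SELECT airline, COUNT(*)
FROM flights
WHERE passengers > 214
GROUP BY airline

Note: WHERE filters rows before grouping.

Result:
  Alaska: 2
  Frontier: 1
  SkyAir: 1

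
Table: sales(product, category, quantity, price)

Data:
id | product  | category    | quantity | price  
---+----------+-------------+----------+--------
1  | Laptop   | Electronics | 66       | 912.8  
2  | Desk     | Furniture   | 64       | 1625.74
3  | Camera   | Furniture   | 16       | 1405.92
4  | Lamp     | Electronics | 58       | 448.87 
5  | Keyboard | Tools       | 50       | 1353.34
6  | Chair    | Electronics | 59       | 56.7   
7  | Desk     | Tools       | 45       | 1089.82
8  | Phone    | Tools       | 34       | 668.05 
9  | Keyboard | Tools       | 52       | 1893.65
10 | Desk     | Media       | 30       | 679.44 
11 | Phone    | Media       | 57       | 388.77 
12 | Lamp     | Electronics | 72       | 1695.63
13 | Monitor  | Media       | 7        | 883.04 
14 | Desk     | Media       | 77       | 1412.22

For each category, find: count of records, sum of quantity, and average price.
SELECT category,
       COUNT(*) as cnt,
       SUM(quantity) as total_quantity,
       AVG(price) as avg_price
FROM sales
GROUP BY category

Result:
  Electronics: 4 records, 255 total quantity, 778.50 avg price
  Furniture: 2 records, 80 total quantity, 1515.83 avg price
  Media: 4 records, 171 total quantity, 840.87 avg price
  Tools: 4 records, 181 total quantity, 1251.22 avg price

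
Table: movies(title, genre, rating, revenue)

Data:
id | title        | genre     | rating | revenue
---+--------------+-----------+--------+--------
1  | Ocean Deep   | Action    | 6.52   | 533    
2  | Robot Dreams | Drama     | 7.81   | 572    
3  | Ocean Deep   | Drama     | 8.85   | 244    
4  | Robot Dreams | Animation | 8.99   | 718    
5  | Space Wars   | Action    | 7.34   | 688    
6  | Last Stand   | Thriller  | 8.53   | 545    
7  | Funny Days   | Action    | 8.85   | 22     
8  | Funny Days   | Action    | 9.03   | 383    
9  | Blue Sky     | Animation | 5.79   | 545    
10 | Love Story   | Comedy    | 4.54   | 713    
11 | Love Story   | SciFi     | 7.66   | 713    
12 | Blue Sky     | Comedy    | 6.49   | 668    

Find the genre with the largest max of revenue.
SELECT genre, MAX(revenue) as val
FROM movies
GROUP BY genre
ORDER BY val DESC
LIMIT 1

Result: Animation with max(revenue) = 718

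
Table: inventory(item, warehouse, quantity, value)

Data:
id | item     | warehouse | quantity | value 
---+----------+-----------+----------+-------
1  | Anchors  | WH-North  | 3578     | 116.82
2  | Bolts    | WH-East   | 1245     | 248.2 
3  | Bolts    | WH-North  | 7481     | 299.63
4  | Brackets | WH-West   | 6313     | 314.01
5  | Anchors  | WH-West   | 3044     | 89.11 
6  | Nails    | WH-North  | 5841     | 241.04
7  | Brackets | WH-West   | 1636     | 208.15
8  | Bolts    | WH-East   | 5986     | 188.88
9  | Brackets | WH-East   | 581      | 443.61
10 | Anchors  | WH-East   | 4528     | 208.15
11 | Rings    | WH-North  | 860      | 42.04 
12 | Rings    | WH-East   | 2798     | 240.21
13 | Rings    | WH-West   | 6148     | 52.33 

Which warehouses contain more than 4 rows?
SELECT warehouse, COUNT(*) as cnt
FROM inventory
GROUP BY warehouse
HAVING COUNT(*) > 4

Result:
  WH-East: 5

Note: HAVING filters groups after aggregation, WHERE filters rows before.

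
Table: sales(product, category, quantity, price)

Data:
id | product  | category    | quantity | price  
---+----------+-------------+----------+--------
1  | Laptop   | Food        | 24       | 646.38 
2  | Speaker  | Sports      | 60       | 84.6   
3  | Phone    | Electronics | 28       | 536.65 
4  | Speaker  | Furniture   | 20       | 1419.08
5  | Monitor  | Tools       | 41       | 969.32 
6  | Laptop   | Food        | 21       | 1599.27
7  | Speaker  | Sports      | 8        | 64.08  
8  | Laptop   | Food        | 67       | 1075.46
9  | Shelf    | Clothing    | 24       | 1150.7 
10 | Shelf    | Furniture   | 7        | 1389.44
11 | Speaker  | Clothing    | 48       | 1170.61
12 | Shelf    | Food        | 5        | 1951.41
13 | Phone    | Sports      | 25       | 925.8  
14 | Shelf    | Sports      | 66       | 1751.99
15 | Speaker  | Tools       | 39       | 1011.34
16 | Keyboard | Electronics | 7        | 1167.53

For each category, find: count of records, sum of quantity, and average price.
SELECT category,
       COUNT(*) as cnt,
       SUM(quantity) as total_quantity,
       AVG(price) as avg_price
FROM sales
GROUP BY category

Result:
  Clothing: 2 records, 72 total quantity, 1160.66 avg price
  Electronics: 2 records, 35 total quantity, 852.09 avg price
  Food: 4 records, 117 total quantity, 1318.13 avg price
  Furniture: 2 records, 27 total quantity, 1404.26 avg price
  Sports: 4 records, 159 total quantity, 706.62 avg price
  Tools: 2 records, 80 total quantity, 990.33 avg price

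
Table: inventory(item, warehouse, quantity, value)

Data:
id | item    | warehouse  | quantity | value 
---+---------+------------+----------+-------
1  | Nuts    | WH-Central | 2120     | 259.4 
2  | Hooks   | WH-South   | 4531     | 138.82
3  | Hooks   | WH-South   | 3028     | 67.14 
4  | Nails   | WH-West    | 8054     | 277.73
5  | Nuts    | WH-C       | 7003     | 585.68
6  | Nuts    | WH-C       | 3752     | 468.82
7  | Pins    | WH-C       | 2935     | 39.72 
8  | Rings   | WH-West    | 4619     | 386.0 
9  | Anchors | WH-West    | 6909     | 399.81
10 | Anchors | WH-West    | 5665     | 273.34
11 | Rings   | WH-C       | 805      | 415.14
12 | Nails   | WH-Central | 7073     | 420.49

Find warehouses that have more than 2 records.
SELECT warehouse, COUNT(*) as cnt
FROM inventory
GROUP BY warehouse
HAVING COUNT(*) > 2

Result:
  WH-C: 4
  WH-West: 4

Note: HAVING filters groups after aggregation, WHERE filters rows before.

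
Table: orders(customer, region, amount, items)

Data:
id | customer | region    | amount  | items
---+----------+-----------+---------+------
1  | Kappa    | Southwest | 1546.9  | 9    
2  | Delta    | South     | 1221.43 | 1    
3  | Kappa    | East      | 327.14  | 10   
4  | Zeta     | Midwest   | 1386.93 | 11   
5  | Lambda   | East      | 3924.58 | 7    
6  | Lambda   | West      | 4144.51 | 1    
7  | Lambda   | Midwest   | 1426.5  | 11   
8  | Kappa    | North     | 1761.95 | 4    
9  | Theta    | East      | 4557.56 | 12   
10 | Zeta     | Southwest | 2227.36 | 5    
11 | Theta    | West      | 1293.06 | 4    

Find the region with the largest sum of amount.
SELECT region, SUM(amount) as val
FROM orders
GROUP BY region
ORDER BY val DESC
LIMIT 1

Result: East with sum(amount) = 8809.28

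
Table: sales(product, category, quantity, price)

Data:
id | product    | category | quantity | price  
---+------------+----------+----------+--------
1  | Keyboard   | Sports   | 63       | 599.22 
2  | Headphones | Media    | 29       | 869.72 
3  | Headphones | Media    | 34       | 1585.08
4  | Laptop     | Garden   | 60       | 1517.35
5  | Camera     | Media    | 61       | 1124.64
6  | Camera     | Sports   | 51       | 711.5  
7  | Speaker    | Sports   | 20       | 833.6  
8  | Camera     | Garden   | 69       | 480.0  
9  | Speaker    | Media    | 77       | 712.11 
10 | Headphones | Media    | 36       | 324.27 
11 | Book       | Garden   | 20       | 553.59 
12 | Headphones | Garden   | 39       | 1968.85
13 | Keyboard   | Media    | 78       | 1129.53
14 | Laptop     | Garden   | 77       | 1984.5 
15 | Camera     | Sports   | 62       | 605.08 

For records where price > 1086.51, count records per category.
SELECT category, COUNT(*)
FROM sales
WHERE price > 1086.51
GROUP BY category

Note: WHERE filters rows before grouping.

Result:
  Garden: 3
  Media: 3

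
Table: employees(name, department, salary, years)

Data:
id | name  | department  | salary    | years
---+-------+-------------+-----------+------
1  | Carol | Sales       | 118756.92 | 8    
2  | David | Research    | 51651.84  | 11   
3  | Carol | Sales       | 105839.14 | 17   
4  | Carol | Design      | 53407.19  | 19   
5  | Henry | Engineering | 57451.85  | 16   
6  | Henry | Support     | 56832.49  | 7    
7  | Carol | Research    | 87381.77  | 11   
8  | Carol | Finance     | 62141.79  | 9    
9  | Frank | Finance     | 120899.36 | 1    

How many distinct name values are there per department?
SELECT department, COUNT(DISTINCT name)
FROM employees
GROUP BY department

Result:
  Design: 1 distinct
  Engineering: 1 distinct
  Finance: 2 distinct
  Research: 2 distinct
  Sales: 1 distinct
  Support: 1 distinct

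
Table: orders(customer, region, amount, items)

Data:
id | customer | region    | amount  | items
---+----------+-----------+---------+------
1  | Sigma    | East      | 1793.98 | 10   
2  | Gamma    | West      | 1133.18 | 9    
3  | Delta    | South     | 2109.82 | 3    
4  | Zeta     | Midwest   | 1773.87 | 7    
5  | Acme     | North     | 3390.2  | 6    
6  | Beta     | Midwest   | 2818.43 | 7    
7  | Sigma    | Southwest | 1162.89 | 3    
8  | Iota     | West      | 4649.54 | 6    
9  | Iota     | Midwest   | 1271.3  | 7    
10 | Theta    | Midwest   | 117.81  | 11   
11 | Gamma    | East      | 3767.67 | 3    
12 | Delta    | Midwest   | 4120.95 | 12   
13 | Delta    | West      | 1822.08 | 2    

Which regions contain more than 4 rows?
SELECT region, COUNT(*) as cnt
FROM orders
GROUP BY region
HAVING COUNT(*) > 4

Result:
  Midwest: 5

Note: HAVING filters groups after aggregation, WHERE filters rows before.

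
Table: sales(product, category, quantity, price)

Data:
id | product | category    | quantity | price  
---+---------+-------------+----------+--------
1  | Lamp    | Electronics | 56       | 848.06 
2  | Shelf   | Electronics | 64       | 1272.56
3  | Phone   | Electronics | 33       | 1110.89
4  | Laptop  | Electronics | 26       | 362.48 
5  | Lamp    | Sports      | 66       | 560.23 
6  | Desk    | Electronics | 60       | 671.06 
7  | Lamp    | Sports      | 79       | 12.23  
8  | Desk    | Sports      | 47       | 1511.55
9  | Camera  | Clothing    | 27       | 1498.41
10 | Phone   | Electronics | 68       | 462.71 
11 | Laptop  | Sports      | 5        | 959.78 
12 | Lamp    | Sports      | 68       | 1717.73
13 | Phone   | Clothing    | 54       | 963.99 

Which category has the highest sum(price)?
SELECT category, SUM(price) as val
FROM sales
GROUP BY category
ORDER BY val DESC
LIMIT 1

Result: Sports with sum(price) = 4761.52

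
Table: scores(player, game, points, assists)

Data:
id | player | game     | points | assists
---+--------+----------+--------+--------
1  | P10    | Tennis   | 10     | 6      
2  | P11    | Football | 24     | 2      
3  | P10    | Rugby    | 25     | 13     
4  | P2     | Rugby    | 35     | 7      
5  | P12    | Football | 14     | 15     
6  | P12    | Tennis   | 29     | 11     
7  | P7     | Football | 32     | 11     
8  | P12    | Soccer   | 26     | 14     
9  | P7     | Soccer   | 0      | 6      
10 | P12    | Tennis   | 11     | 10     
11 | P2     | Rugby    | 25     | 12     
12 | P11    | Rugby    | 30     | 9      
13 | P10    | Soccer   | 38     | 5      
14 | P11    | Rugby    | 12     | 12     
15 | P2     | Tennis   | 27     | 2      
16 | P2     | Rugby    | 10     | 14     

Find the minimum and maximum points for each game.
SELECT game, MIN(points), MAX(points)
FROM scores
GROUP BY game

Result:
  Football: min=14, max=32
  Rugby: min=10, max=35
  Soccer: min=0, max=38
  Tennis: min=10, max=29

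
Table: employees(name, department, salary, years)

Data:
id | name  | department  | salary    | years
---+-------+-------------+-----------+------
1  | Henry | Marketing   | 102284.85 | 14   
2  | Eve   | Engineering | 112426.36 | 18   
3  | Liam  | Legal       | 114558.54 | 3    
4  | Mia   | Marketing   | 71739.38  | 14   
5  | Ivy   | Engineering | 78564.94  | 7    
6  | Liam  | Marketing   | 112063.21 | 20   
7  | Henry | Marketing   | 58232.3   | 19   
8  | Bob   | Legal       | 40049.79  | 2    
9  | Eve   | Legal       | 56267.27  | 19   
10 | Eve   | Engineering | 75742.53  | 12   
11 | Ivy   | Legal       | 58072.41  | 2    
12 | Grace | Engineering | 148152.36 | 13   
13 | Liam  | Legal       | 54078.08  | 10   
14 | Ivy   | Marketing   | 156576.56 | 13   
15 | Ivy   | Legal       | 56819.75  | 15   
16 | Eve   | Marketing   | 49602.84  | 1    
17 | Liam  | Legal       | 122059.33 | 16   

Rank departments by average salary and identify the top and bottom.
SELECT department, AVG(salary)
FROM employees
GROUP BY department
ORDER BY AVG(salary)

All groups:
  Legal: 71700.74
  Marketing: 91749.86
  Engineering: 103721.55

Highest: Engineering (103721.55)
Lowest: Legal (71700.74)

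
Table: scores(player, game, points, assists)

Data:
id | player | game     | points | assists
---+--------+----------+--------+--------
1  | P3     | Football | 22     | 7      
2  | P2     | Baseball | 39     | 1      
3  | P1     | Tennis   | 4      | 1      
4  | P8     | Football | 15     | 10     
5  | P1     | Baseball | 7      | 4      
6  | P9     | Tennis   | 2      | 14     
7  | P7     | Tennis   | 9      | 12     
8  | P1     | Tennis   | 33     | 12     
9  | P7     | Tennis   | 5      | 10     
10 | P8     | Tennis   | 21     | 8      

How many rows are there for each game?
SELECT game, COUNT(*) as count
FROM scores
GROUP BY game

Result:
  Baseball: 2
  Football: 2
  Tennis: 6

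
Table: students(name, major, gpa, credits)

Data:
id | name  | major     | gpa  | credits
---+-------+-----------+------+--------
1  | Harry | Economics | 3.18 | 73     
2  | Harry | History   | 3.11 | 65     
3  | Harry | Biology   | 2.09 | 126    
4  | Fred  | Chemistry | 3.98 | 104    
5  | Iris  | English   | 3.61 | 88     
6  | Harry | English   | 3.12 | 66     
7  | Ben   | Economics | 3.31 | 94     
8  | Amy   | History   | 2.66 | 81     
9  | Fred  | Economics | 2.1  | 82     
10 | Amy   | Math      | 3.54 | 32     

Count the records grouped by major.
SELECT major, COUNT(*) as count
FROM students
GROUP BY major

Result:
  Biology: 1
  Chemistry: 1
  Economics: 3
  English: 2
  History: 2
  Math: 1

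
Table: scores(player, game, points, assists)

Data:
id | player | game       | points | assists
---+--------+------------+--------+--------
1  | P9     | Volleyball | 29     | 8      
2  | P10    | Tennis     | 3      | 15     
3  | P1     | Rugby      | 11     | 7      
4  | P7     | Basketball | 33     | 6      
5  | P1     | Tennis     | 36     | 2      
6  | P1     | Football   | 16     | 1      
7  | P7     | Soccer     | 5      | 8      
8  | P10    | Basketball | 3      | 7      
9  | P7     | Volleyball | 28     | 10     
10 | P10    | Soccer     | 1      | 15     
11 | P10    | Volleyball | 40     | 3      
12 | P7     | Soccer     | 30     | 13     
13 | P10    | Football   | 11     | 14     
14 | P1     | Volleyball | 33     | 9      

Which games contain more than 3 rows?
SELECT game, COUNT(*) as cnt
FROM scores
GROUP BY game
HAVING COUNT(*) > 3

Result:
  Volleyball: 4

Note: HAVING filters groups after aggregation, WHERE filters rows before.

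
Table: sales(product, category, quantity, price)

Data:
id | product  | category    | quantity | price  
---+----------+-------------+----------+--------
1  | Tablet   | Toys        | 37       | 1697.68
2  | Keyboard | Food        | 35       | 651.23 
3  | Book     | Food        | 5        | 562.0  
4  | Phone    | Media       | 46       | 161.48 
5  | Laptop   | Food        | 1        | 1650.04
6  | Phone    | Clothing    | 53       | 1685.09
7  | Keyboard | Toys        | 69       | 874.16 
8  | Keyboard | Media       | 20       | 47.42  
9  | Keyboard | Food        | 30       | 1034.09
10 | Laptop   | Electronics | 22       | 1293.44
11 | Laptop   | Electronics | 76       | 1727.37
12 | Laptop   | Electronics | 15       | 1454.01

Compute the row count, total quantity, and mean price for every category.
SELECT category,
       COUNT(*) as cnt,
       SUM(quantity) as total_quantity,
       AVG(price) as avg_price
FROM sales
GROUP BY category

Result:
  Clothing: 1 records, 53 total quantity, 1685.09 avg price
  Electronics: 3 records, 113 total quantity, 1491.61 avg price
  Food: 4 records, 71 total quantity, 974.34 avg price
  Media: 2 records, 66 total quantity, 104.45 avg price
  Toys: 2 records, 106 total quantity, 1285.92 avg price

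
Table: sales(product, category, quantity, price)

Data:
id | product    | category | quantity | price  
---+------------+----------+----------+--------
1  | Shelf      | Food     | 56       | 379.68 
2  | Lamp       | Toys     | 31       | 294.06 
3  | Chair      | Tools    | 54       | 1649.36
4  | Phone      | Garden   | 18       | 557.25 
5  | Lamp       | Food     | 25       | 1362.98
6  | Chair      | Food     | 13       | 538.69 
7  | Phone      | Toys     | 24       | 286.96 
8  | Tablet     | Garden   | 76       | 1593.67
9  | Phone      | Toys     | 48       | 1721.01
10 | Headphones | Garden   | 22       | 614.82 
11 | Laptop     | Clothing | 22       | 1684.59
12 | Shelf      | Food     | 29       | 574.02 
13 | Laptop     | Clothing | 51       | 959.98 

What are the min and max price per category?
SELECT category, MIN(price), MAX(price)
FROM sales
GROUP BY category

Result:
  Clothing: min=959.98, max=1684.59
  Food: min=379.68, max=1362.98
  Garden: min=557.25, max=1593.67
  Tools: min=1649.36, max=1649.36
  Toys: min=286.96, max=1721.01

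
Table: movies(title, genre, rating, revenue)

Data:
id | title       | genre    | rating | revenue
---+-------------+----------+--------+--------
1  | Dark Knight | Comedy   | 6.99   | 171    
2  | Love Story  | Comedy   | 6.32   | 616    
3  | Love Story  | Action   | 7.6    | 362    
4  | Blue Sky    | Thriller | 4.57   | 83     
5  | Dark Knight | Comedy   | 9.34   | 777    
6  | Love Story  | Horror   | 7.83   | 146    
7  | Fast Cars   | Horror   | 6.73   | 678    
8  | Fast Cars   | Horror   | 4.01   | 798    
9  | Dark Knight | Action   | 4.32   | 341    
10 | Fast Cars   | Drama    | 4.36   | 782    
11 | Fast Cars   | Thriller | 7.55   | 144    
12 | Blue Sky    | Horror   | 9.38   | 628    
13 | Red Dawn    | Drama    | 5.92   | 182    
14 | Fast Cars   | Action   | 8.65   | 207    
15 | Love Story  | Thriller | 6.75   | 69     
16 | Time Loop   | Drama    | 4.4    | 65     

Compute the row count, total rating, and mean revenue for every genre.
SELECT genre,
       COUNT(*) as cnt,
       SUM(rating) as total_rating,
       AVG(revenue) as avg_revenue
FROM movies
GROUP BY genre

Result:
  Action: 3 records, 20.57 total rating, 303.33 avg revenue
  Comedy: 3 records, 22.65 total rating, 521.33 avg revenue
  Drama: 3 records, 14.68 total rating, 343.00 avg revenue
  Horror: 4 records, 27.95 total rating, 562.50 avg revenue
  Thriller: 3 records, 18.87 total rating, 98.67 avg revenue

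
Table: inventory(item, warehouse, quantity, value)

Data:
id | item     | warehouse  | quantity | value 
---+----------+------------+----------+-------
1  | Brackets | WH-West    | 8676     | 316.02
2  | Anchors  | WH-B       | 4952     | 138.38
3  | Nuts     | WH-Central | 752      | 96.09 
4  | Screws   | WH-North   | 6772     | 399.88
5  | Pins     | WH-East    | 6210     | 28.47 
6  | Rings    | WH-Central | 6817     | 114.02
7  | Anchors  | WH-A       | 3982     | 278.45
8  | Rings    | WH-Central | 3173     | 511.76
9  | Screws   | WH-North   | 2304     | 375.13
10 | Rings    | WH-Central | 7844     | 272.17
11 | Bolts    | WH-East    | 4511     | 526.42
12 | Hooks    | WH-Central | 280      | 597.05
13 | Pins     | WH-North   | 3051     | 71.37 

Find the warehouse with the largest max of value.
SELECT warehouse, MAX(value) as val
FROM inventory
GROUP BY warehouse
ORDER BY val DESC
LIMIT 1

Result: WH-Central with max(value) = 597.05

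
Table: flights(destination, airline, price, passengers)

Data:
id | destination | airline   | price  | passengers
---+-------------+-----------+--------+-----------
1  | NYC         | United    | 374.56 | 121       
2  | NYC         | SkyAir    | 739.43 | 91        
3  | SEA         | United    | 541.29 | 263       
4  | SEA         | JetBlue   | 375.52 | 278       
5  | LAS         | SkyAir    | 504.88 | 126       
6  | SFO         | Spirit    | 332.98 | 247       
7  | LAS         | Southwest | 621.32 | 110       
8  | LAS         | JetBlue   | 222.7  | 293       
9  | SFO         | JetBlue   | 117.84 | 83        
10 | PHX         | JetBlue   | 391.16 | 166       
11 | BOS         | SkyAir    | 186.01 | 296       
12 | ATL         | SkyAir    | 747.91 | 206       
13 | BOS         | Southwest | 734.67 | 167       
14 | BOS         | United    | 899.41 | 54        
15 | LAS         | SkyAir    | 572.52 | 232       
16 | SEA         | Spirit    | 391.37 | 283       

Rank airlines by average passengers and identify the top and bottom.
SELECT airline, AVG(passengers)
FROM flights
GROUP BY airline
ORDER BY AVG(passengers)

All groups:
  Southwest: 138.50
  United: 146.00
  SkyAir: 190.20
  JetBlue: 205.00
  Spirit: 265.00

Highest: Spirit (265.00)
Lowest: Southwest (138.50)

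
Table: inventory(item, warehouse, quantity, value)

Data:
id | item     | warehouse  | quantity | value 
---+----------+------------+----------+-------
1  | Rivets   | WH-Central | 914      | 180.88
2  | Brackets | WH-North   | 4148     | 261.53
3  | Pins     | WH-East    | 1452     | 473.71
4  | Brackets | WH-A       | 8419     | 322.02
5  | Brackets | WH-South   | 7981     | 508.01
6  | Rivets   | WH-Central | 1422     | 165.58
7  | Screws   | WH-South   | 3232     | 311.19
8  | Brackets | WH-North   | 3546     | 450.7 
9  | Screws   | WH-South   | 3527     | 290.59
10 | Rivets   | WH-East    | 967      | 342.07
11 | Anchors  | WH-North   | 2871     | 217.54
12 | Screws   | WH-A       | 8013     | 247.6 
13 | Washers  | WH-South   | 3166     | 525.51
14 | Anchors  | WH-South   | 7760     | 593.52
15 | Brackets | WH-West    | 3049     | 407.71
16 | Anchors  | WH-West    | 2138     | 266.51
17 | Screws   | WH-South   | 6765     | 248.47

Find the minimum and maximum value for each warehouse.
SELECT warehouse, MIN(value), MAX(value)
FROM inventory
GROUP BY warehouse

Result:
  WH-A: min=247.60, max=322.02
  WH-Central: min=165.58, max=180.88
  WH-East: min=342.07, max=473.71
  WH-North: min=217.54, max=450.70
  WH-South: min=248.47, max=593.52
  WH-West: min=266.51, max=407.71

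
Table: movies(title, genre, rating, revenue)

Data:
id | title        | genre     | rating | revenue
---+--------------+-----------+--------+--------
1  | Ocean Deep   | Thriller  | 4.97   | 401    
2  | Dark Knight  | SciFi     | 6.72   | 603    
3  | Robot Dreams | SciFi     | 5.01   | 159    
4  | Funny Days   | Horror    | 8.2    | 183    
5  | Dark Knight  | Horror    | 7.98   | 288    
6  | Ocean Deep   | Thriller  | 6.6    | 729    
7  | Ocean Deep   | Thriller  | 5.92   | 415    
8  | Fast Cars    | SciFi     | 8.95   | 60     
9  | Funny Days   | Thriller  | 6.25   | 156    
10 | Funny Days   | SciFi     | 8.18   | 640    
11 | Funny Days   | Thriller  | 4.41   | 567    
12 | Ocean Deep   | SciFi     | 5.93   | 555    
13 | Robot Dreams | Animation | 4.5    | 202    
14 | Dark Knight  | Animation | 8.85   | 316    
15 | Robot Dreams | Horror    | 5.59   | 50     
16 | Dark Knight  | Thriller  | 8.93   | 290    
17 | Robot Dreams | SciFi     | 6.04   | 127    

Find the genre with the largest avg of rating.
SELECT genre, AVG(rating) as val
FROM movies
GROUP BY genre
ORDER BY val DESC
LIMIT 1

Result: Horror with avg(rating) = 7.26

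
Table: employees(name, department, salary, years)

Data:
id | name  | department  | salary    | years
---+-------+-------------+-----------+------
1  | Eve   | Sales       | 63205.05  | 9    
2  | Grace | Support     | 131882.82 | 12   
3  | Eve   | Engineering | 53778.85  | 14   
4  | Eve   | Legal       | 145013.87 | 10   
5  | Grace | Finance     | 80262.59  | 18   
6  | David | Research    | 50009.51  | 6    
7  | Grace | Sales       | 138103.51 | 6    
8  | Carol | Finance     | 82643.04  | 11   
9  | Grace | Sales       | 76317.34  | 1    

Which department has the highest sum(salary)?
SELECT department, SUM(salary) as val
FROM employees
GROUP BY department
ORDER BY val DESC
LIMIT 1

Result: Sales with sum(salary) = 277625.90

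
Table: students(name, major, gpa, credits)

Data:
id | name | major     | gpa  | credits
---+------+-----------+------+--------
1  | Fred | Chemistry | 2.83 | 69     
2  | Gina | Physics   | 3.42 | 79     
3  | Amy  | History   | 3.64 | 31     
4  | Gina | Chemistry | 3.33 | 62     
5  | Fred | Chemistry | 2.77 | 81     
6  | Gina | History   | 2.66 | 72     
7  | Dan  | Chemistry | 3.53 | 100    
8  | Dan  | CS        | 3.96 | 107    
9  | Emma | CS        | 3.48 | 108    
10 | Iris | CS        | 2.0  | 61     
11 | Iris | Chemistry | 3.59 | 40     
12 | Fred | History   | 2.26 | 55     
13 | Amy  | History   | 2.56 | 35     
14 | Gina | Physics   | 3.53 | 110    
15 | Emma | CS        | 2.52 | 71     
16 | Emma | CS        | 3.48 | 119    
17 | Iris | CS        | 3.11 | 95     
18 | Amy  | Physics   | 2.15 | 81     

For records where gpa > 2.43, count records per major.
SELECT major, COUNT(*)
FROM students
WHERE gpa > 2.43
GROUP BY major

Note: WHERE filters rows before grouping.

Result:
  CS: 5
  Chemistry: 5
  History: 3
  Physics: 2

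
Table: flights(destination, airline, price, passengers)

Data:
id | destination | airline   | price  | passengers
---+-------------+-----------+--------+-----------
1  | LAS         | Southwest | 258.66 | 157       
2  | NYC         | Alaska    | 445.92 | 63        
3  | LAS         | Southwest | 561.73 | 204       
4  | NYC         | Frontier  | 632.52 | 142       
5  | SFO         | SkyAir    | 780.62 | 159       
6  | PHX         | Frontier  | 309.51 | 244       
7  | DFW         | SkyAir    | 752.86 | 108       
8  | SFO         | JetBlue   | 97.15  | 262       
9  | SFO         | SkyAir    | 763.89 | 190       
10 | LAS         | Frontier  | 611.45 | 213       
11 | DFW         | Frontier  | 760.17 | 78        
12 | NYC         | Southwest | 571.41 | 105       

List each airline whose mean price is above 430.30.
SELECT airline, AVG(price)
FROM flights
GROUP BY airline
HAVING AVG(price) > 430.30

Result:
  Alaska: avg=445.92
  Frontier: avg=578.41
  SkyAir: avg=765.79
  Southwest: avg=463.93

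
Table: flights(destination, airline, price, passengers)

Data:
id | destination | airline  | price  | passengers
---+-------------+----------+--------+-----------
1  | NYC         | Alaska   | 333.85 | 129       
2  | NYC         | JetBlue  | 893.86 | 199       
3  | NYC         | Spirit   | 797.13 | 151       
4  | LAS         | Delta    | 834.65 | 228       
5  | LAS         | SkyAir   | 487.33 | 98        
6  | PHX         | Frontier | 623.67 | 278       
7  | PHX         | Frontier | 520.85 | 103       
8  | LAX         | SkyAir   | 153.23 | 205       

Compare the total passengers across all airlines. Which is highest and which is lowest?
SELECT airline, SUM(passengers)
FROM flights
GROUP BY airline
ORDER BY SUM(passengers)

All groups:
  Alaska: 129
  Spirit: 151
  JetBlue: 199
  Delta: 228
  SkyAir: 303
  Frontier: 381

Highest: Frontier (381)
Lowest: Alaska (129)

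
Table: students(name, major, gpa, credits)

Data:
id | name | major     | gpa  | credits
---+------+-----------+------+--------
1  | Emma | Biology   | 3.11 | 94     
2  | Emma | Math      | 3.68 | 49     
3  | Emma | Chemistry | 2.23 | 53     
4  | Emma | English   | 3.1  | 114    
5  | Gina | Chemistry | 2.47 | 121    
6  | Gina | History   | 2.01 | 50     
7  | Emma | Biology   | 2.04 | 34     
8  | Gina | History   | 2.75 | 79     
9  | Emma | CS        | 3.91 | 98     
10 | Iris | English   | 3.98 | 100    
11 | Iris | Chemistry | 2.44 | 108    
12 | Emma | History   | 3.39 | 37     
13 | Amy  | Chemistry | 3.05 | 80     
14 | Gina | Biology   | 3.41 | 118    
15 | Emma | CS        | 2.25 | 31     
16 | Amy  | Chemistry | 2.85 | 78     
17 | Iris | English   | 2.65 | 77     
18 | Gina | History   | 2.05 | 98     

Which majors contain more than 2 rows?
SELECT major, COUNT(*) as cnt
FROM students
GROUP BY major
HAVING COUNT(*) > 2

Result:
  Biology: 3
  Chemistry: 5
  English: 3
  History: 4

Note: HAVING filters groups after aggregation, WHERE filters rows before.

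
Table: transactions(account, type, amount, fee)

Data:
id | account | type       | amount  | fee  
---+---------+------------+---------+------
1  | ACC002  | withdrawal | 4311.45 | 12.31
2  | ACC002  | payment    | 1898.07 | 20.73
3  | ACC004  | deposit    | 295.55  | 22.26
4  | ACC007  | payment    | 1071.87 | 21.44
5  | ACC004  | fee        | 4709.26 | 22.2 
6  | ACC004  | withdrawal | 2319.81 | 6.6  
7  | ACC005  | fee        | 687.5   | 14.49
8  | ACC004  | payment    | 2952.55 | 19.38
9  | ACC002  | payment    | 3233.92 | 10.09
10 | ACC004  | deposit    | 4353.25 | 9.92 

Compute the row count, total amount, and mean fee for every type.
SELECT type,
       COUNT(*) as cnt,
       SUM(amount) as total_amount,
       AVG(fee) as avg_fee
FROM transactions
GROUP BY type

Result:
  deposit: 2 records, 4648.80 total amount, 16.09 avg fee
  fee: 2 records, 5396.76 total amount, 18.35 avg fee
  payment: 4 records, 9156.41 total amount, 17.91 avg fee
  withdrawal: 2 records, 6631.26 total amount, 9.46 avg fee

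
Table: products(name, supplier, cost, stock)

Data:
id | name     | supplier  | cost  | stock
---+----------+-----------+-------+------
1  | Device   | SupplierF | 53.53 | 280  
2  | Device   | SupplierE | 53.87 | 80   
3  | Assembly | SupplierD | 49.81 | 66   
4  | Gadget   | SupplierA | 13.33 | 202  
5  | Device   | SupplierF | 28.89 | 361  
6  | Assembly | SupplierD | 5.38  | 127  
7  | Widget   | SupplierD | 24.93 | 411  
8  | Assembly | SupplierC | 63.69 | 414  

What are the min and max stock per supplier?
SELECT supplier, MIN(stock), MAX(stock)
FROM products
GROUP BY supplier

Result:
  SupplierA: min=202, max=202
  SupplierC: min=414, max=414
  SupplierD: min=66, max=411
  SupplierE: min=80, max=80
  SupplierF: min=280, max=361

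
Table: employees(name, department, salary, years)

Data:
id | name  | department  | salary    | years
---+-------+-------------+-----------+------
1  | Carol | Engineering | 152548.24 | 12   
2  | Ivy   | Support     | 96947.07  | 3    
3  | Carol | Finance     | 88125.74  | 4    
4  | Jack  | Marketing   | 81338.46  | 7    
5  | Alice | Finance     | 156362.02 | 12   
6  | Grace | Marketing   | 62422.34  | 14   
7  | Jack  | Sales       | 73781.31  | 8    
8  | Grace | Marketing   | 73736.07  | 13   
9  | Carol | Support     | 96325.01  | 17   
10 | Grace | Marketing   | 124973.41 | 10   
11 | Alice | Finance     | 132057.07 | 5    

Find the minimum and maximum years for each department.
SELECT department, MIN(years), MAX(years)
FROM employees
GROUP BY department

Result:
  Engineering: min=12, max=12
  Finance: min=4, max=12
  Marketing: min=7, max=14
  Sales: min=8, max=8
  Support: min=3, max=17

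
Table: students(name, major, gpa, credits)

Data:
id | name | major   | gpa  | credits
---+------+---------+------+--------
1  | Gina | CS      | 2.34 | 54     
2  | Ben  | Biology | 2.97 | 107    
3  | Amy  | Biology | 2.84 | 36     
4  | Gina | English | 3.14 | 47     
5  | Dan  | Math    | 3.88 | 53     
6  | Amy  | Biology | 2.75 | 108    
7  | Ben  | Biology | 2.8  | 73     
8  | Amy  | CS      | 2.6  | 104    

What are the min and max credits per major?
SELECT major, MIN(credits), MAX(credits)
FROM students
GROUP BY major

Result:
  Biology: min=36, max=108
  CS: min=54, max=104
  English: min=47, max=47
  Math: min=53, max=53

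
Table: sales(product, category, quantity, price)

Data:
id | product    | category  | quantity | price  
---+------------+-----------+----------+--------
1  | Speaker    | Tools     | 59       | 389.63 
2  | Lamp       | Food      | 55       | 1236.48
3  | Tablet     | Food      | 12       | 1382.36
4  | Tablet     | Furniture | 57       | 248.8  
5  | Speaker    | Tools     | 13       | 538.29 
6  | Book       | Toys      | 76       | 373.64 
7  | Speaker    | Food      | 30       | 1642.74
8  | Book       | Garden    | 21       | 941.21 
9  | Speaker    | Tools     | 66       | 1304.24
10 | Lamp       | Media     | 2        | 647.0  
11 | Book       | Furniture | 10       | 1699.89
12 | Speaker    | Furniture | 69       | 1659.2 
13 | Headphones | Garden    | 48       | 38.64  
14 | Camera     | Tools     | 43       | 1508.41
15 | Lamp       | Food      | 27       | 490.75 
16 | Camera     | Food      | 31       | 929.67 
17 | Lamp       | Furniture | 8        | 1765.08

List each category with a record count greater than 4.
SELECT category, COUNT(*) as cnt
FROM sales
GROUP BY category
HAVING COUNT(*) > 4

Result:
  Food: 5

Note: HAVING filters groups after aggregation, WHERE filters rows before.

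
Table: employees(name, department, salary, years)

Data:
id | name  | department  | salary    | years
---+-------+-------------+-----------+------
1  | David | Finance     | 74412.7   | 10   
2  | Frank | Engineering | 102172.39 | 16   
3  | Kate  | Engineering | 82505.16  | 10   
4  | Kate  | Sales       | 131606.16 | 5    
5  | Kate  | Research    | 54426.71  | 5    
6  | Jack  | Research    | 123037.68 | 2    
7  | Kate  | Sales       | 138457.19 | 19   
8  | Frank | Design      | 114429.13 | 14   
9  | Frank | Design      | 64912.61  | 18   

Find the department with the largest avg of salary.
SELECT department, AVG(salary) as val
FROM employees
GROUP BY department
ORDER BY val DESC
LIMIT 1

Result: Sales with avg(salary) = 135031.68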